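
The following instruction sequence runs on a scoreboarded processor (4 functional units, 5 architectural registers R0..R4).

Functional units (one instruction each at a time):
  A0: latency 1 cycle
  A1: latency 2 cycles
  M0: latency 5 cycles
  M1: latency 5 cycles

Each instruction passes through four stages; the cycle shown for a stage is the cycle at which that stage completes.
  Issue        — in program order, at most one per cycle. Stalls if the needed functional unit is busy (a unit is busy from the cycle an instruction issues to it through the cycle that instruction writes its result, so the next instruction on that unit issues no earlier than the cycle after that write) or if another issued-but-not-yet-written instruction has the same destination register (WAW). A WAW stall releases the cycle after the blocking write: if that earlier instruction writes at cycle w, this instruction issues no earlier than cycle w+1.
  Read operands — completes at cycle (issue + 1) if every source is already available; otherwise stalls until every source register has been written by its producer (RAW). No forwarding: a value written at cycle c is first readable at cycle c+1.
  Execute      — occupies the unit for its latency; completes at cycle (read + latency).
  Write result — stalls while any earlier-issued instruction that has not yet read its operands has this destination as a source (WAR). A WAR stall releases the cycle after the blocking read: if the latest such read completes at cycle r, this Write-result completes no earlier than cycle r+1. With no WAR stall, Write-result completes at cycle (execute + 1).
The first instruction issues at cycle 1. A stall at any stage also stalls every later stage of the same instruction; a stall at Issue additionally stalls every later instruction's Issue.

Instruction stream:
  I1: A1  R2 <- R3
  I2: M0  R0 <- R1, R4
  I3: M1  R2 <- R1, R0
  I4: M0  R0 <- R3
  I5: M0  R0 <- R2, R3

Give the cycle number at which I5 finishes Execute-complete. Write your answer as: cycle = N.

t=1  I1 dispatched to A1
t=2  I1 operands ready · I2 dispatched to M0
t=3  I2 operands ready
t=4  I1 complete
t=5  R2←I1
t=6  I3 dispatched to M1
t=8  I2 complete
t=9  R0←I2
t=10  I3 operands ready · I4 dispatched to M0
t=11  I4 operands ready
t=15  I3 complete
t=16  R2←I3 · I4 complete
t=17  R0←I4
t=18  I5 dispatched to M0
t=19  I5 operands ready
t=24  I5 complete
t=25  R0←I5

cycle = 24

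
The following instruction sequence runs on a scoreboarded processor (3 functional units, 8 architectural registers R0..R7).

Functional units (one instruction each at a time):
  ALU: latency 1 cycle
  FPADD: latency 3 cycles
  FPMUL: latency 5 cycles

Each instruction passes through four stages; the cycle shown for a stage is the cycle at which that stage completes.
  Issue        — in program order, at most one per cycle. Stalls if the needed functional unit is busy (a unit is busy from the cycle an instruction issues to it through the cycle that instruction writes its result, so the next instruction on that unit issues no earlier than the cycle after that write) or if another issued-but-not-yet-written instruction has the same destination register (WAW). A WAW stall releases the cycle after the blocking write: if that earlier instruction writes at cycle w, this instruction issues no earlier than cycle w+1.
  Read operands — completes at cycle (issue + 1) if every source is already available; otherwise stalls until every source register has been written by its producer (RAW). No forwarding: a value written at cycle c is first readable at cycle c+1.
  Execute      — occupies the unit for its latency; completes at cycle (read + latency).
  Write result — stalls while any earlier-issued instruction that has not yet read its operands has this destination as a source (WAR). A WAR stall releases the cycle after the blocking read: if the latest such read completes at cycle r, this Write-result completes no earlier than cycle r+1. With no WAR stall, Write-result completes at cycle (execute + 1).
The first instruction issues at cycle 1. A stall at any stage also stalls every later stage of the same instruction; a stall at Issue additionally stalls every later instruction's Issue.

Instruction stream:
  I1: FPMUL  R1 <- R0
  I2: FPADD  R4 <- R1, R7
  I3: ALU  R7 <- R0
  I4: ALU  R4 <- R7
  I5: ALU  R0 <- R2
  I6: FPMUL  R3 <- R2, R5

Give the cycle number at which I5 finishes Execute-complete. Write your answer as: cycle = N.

cycle = 20

cycle 1: I1 dispatched to FPMUL
cycle 2: I1 operands ready, I2 dispatched to FPADD
cycle 3: I3 dispatched to ALU
cycle 4: I3 operands ready
cycle 5: I3 complete
cycle 7: I1 complete
cycle 8: R1←I1
cycle 9: I2 operands ready
cycle 10: R7←I3
cycle 12: I2 complete
cycle 13: R4←I2
cycle 14: I4 dispatched to ALU
cycle 15: I4 operands ready
cycle 16: I4 complete
cycle 17: R4←I4
cycle 18: I5 dispatched to ALU
cycle 19: I5 operands ready, I6 dispatched to FPMUL
cycle 20: I5 complete, I6 operands ready
cycle 21: R0←I5
cycle 25: I6 complete
cycle 26: R3←I6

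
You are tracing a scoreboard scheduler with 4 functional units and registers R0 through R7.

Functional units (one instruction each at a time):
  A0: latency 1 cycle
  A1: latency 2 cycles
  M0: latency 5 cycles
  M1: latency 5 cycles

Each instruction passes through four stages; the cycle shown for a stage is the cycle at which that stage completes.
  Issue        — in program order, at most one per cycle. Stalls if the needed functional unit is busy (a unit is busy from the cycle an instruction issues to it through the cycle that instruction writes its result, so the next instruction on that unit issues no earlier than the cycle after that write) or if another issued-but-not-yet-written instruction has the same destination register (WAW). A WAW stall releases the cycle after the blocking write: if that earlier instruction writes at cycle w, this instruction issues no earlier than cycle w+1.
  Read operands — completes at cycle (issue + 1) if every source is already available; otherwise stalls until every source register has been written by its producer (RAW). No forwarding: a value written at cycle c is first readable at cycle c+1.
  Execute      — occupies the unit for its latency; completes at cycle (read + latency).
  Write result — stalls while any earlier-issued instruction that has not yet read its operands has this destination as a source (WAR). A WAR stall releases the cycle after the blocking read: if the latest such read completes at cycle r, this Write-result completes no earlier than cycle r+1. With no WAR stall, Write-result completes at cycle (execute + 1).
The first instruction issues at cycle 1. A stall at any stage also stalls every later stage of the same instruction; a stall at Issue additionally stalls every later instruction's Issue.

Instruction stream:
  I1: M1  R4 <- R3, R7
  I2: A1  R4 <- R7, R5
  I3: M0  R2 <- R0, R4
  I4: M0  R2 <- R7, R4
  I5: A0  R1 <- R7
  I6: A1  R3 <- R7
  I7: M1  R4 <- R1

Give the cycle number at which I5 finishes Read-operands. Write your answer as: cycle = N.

cycle = 23

[1] I1→M1
[2] I1 RO
[7] I1 EX
[8] I1 WR R4
[9] I2→A1
[10] I2 RO, I3→M0
[12] I2 EX
[13] I2 WR R4
[14] I3 RO
[19] I3 EX
[20] I3 WR R2
[21] I4→M0
[22] I4 RO, I5→A0
[23] I5 RO, I6→A1
[24] I5 EX, I6 RO, I7→M1
[25] I5 WR R1
[26] I6 EX, I7 RO
[27] I4 EX, I6 WR R3
[28] I4 WR R2
[31] I7 EX
[32] I7 WR R4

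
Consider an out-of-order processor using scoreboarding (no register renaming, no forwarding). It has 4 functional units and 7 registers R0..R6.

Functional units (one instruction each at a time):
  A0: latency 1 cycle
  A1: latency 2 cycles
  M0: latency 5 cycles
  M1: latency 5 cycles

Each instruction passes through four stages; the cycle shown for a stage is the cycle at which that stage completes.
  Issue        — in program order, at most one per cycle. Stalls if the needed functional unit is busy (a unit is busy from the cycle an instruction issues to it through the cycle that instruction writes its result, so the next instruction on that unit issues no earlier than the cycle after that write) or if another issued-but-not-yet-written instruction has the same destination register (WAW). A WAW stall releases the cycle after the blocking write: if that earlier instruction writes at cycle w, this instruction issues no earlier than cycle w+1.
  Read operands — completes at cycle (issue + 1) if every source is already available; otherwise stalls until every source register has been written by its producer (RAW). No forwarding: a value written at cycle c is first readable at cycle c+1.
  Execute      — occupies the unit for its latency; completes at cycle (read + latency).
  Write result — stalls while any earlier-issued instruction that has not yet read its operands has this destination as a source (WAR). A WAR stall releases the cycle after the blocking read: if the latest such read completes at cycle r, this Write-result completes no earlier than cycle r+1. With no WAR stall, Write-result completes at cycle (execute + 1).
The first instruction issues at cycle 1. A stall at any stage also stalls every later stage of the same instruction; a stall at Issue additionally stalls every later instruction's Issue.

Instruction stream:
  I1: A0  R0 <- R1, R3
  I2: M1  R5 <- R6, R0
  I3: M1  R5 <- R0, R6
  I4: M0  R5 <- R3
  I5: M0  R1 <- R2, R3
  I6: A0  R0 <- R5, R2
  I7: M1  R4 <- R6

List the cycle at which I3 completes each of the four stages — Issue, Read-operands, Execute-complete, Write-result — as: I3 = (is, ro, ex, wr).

I3 = (12, 13, 18, 19)

[I1] 1/2/3/4
[I2] 2/5/10/11  (RAW R0: wait I1 write@4)
[I3] 12/13/18/19  (struct: M1 busy until I2 writes@11)
[I4] 20/21/26/27  (WAW R5: wait I3 write@19)
[I5] 28/29/34/35  (struct: M0 busy until I4 writes@27)
[I6] 29/30/31/32
[I7] 30/31/36/37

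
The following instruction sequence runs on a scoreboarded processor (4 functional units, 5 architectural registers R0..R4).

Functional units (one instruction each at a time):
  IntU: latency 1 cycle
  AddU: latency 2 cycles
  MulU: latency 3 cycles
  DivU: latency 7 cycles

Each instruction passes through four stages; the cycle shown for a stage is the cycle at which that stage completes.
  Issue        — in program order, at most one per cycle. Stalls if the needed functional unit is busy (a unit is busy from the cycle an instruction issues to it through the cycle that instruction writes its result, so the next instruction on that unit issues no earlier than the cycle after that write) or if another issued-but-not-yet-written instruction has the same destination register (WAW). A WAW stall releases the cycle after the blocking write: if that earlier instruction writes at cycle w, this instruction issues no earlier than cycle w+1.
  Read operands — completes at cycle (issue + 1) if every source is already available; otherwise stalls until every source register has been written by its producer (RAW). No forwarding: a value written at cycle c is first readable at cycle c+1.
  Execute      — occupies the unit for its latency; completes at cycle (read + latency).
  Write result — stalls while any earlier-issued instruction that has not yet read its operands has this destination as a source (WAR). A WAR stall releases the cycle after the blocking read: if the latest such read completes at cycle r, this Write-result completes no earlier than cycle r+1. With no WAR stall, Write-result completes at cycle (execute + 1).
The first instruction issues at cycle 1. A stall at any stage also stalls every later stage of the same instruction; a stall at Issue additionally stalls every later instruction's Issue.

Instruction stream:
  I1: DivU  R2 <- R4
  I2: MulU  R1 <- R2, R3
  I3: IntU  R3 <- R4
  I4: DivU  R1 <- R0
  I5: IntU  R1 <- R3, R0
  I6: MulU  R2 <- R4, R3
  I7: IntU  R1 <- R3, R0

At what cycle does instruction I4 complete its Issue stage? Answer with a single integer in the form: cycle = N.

  I1 | 1 | 2 | 9 | 10
  I2 | 2 | 11 | 14 | 15   RAW R2: wait I1 write@10
  I3 | 3 | 4 | 5 | 12   WAR R3: wait I2 read@11
  I4 | 16 | 17 | 24 | 25   WAW R1: wait I2 write@15
  I5 | 26 | 27 | 28 | 29   WAW R1: wait I4 write@25
  I6 | 27 | 28 | 31 | 32
  I7 | 30 | 31 | 32 | 33   struct: IntU busy until I5 writes@29

cycle = 16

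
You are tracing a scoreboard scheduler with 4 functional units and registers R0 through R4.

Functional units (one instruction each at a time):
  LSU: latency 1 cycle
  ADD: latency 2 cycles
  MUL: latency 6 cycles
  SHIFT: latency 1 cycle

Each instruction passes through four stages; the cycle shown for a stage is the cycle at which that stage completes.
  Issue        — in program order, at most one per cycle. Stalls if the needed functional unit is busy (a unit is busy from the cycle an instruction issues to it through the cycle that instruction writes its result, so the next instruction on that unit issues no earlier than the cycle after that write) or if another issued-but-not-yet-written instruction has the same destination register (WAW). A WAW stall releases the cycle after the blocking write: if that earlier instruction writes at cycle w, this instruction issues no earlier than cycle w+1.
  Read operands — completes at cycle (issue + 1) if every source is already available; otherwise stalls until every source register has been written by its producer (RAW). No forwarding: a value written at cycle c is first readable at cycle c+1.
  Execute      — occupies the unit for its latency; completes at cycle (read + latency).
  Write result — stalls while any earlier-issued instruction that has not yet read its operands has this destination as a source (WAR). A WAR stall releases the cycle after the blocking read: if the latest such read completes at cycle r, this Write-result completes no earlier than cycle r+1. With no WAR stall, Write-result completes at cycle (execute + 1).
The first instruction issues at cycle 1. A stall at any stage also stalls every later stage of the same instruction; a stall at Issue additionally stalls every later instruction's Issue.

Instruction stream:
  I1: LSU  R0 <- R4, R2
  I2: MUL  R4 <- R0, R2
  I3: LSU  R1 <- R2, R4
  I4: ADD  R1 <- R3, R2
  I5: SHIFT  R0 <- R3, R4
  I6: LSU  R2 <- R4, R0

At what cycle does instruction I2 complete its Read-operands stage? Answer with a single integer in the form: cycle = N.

cycle = 5

t=1  issue I1 (LSU)
t=2  I1 read-ops; issue I2 (MUL)
t=3  I1 finished on LSU
t=4  I1→R0
t=5  I2 read-ops; issue I3 (LSU)
t=11  I2 finished on MUL
t=12  I2→R4
t=13  I3 read-ops
t=14  I3 finished on LSU
t=15  I3→R1
t=16  issue I4 (ADD)
t=17  I4 read-ops; issue I5 (SHIFT)
t=18  I5 read-ops; issue I6 (LSU)
t=19  I4 finished on ADD; I5 finished on SHIFT
t=20  I4→R1; I5→R0
t=21  I6 read-ops
t=22  I6 finished on LSU
t=23  I6→R2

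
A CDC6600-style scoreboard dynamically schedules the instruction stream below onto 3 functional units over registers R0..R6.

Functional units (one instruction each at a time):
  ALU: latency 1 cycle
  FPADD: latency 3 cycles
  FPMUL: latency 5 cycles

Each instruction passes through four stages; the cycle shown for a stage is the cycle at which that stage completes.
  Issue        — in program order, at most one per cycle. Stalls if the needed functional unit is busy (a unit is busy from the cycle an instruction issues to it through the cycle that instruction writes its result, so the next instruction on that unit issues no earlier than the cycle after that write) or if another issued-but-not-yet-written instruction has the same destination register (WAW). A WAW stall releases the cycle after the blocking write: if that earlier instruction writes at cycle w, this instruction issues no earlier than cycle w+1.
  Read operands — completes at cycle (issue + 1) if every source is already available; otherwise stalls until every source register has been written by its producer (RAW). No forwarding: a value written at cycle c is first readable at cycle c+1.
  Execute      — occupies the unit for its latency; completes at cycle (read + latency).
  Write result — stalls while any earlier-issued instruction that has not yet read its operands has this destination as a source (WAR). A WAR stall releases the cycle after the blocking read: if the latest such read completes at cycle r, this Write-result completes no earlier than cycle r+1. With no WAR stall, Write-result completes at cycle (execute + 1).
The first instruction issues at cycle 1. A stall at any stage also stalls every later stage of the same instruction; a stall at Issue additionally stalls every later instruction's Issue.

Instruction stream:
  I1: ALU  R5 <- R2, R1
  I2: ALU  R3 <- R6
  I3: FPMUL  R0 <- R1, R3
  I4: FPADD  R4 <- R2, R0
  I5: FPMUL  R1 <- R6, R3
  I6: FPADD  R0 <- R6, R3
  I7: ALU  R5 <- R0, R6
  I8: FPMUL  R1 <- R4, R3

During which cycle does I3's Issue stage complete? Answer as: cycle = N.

I1 -> (1, 2, 3, 4)
I2 -> (5, 6, 7, 8)  // struct: ALU busy until I1 writes@4
I3 -> (6, 9, 14, 15)  // RAW R3: wait I2 write@8
I4 -> (7, 16, 19, 20)  // RAW R0: wait I3 write@15
I5 -> (16, 17, 22, 23)  // struct: FPMUL busy until I3 writes@15
I6 -> (21, 22, 25, 26)  // struct: FPADD busy until I4 writes@20
I7 -> (22, 27, 28, 29)  // RAW R0: wait I6 write@26
I8 -> (24, 25, 30, 31)  // struct: FPMUL busy until I5 writes@23

cycle = 6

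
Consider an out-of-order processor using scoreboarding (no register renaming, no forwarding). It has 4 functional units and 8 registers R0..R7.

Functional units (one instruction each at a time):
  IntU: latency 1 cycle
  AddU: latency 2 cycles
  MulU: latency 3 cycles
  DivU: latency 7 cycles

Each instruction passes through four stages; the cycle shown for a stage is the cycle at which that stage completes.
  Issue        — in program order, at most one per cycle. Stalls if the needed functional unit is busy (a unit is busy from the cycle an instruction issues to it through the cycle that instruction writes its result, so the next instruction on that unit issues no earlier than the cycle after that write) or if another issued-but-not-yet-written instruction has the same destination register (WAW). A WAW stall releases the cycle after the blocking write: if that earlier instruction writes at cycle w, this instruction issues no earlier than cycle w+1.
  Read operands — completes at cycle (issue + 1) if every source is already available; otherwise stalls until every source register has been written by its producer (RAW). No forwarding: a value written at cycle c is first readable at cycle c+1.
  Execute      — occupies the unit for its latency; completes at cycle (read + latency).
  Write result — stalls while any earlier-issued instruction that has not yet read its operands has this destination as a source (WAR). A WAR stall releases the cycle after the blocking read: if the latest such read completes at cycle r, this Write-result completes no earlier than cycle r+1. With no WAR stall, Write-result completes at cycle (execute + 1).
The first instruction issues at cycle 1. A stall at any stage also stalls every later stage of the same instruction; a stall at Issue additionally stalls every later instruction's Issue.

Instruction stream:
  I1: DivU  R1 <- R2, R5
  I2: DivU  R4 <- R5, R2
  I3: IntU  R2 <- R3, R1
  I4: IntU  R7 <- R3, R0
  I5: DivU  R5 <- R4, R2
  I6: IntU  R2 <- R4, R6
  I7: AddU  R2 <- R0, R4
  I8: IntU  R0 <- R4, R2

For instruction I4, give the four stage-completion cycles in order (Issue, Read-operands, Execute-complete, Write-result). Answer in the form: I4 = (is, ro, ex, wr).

I4 = (16, 17, 18, 19)

t=1  I1 issues→DivU
t=2  I1 reads
t=9  I1 exec-done
t=10  I1 writes R1
t=11  I2 issues→DivU
t=12  I2 reads · I3 issues→IntU
t=13  I3 reads
t=14  I3 exec-done
t=15  I3 writes R2
t=16  I4 issues→IntU
t=17  I4 reads
t=18  I4 exec-done
t=19  I2 exec-done · I4 writes R7
t=20  I2 writes R4
t=21  I5 issues→DivU
t=22  I5 reads · I6 issues→IntU
t=23  I6 reads
t=24  I6 exec-done
t=25  I6 writes R2
t=26  I7 issues→AddU
t=27  I7 reads · I8 issues→IntU
t=29  I5 exec-done · I7 exec-done
t=30  I5 writes R5 · I7 writes R2
t=31  I8 reads
t=32  I8 exec-done
t=33  I8 writes R0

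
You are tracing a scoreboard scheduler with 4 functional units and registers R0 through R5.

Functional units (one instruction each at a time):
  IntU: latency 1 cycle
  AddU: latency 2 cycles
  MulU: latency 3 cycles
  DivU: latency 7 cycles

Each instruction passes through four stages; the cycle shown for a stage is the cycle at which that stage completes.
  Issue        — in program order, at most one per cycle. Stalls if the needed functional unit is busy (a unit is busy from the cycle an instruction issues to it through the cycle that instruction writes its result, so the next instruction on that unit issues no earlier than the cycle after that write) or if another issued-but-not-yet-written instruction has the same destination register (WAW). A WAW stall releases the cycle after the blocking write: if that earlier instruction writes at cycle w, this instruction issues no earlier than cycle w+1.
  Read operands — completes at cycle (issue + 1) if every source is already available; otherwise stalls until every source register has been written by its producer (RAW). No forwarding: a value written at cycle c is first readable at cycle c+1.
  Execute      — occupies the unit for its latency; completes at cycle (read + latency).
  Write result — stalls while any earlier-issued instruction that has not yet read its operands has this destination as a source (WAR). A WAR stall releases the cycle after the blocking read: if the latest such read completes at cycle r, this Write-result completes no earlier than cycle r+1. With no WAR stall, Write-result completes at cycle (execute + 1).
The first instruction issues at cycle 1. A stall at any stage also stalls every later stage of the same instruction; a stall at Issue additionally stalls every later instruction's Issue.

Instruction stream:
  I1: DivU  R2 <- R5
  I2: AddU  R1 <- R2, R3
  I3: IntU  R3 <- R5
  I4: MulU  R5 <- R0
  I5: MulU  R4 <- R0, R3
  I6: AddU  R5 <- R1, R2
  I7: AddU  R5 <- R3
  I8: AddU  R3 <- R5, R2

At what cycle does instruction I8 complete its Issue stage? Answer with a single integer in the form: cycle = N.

  I1 | 1 | 2 | 9 | 10
  I2 | 2 | 11 | 13 | 14   RAW R2: wait I1 write@10
  I3 | 3 | 4 | 5 | 12   WAR R3: wait I2 read@11
  I4 | 4 | 5 | 8 | 9
  I5 | 10 | 13 | 16 | 17   struct: MulU busy until I4 writes@9 · RAW R3: wait I3 write@12
  I6 | 15 | 16 | 18 | 19   struct: AddU busy until I2 writes@14
  I7 | 20 | 21 | 23 | 24   struct: AddU busy until I6 writes@19
  I8 | 25 | 26 | 28 | 29   struct: AddU busy until I7 writes@24

cycle = 25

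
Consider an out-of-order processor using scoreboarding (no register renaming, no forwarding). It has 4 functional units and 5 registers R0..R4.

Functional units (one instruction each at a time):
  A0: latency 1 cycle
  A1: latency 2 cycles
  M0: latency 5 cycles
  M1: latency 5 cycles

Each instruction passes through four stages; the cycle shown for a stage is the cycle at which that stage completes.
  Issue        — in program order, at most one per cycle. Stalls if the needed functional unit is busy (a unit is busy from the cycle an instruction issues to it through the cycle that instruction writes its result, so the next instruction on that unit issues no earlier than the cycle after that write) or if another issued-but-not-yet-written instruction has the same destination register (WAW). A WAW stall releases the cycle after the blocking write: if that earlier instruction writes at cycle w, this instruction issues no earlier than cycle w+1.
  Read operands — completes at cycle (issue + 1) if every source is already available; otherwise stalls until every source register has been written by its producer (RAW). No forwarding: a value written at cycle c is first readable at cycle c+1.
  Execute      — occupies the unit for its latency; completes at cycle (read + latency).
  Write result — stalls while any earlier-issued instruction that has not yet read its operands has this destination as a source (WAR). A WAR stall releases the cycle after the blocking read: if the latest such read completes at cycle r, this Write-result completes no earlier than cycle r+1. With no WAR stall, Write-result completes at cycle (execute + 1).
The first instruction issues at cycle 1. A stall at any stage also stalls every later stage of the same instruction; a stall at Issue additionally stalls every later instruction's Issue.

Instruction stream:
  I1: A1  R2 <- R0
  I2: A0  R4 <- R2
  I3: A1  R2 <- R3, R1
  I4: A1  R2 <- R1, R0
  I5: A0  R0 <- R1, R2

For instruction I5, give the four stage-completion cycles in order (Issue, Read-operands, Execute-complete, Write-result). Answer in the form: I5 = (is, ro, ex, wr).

I1: IS=1 RO=2 EX=4 WR=5
I2: IS=2 RO=6 EX=7 WR=8  [RAW R2: wait I1 write@5]
I3: IS=6 RO=7 EX=9 WR=10  [struct: A1 busy until I1 writes@5]
I4: IS=11 RO=12 EX=14 WR=15  [struct: A1 busy until I3 writes@10]
I5: IS=12 RO=16 EX=17 WR=18  [RAW R2: wait I4 write@15]

I5 = (12, 16, 17, 18)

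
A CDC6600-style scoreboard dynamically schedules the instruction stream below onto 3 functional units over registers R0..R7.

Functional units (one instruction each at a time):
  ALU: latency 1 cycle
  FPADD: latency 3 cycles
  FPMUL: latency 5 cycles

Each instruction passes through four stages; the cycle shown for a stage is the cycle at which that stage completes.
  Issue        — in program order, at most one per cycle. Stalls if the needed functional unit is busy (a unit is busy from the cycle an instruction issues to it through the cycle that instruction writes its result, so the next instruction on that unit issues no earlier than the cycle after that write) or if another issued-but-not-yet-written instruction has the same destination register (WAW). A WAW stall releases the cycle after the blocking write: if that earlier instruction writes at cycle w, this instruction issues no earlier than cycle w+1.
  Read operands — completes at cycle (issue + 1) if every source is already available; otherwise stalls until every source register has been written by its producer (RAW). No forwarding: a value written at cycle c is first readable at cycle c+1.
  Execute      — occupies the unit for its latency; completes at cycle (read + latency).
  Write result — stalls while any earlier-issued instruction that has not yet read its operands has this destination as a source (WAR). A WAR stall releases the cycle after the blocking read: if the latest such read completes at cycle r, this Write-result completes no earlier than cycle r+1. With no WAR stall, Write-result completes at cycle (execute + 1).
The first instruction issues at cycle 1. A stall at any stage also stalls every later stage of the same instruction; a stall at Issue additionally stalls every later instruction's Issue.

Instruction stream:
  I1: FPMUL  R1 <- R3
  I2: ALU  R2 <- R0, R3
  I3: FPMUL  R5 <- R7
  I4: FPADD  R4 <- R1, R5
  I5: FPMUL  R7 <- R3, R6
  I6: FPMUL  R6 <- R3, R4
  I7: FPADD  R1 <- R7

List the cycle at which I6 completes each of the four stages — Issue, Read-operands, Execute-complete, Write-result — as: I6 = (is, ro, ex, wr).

I6 = (25, 26, 31, 32)

c1: I1 dispatched to FPMUL
c2: I1 operands ready | I2 dispatched to ALU
c3: I2 operands ready
c4: I2 complete
c5: R2←I2
c7: I1 complete
c8: R1←I1
c9: I3 dispatched to FPMUL
c10: I3 operands ready | I4 dispatched to FPADD
c15: I3 complete
c16: R5←I3
c17: I4 operands ready | I5 dispatched to FPMUL
c18: I5 operands ready
c20: I4 complete
c21: R4←I4
c23: I5 complete
c24: R7←I5
c25: I6 dispatched to FPMUL
c26: I6 operands ready | I7 dispatched to FPADD
c27: I7 operands ready
c30: I7 complete
c31: I6 complete | R1←I7
c32: R6←I6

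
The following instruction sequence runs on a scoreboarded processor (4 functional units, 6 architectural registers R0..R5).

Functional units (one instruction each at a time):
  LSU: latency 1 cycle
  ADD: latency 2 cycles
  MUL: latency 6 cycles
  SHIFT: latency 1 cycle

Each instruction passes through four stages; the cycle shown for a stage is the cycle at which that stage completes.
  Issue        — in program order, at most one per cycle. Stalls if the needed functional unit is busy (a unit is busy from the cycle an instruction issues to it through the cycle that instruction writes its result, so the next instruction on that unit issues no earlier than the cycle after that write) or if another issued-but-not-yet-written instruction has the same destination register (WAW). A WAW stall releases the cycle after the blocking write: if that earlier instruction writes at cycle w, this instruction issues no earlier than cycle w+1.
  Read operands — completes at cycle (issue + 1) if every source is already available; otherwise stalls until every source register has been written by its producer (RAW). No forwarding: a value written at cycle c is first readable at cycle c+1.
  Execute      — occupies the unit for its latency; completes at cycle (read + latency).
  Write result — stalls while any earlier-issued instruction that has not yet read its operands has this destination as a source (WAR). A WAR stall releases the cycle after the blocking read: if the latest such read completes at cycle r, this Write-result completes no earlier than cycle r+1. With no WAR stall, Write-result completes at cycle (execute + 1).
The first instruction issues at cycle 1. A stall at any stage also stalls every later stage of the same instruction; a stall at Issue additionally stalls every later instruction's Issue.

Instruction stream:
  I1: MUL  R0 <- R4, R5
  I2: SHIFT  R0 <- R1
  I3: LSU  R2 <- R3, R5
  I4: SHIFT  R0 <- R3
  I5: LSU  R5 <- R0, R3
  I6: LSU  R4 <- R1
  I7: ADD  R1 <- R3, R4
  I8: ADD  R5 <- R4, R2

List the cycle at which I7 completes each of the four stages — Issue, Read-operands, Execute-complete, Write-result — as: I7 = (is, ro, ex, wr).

  I1 | 1 | 2 | 8 | 9
  I2 | 10 | 11 | 12 | 13   WAW R0: wait I1 write@9
  I3 | 11 | 12 | 13 | 14
  I4 | 14 | 15 | 16 | 17   struct: SHIFT busy until I2 writes@13
  I5 | 15 | 18 | 19 | 20   RAW R0: wait I4 write@17
  I6 | 21 | 22 | 23 | 24   struct: LSU busy until I5 writes@20
  I7 | 22 | 25 | 27 | 28   RAW R4: wait I6 write@24
  I8 | 29 | 30 | 32 | 33   struct: ADD busy until I7 writes@28

I7 = (22, 25, 27, 28)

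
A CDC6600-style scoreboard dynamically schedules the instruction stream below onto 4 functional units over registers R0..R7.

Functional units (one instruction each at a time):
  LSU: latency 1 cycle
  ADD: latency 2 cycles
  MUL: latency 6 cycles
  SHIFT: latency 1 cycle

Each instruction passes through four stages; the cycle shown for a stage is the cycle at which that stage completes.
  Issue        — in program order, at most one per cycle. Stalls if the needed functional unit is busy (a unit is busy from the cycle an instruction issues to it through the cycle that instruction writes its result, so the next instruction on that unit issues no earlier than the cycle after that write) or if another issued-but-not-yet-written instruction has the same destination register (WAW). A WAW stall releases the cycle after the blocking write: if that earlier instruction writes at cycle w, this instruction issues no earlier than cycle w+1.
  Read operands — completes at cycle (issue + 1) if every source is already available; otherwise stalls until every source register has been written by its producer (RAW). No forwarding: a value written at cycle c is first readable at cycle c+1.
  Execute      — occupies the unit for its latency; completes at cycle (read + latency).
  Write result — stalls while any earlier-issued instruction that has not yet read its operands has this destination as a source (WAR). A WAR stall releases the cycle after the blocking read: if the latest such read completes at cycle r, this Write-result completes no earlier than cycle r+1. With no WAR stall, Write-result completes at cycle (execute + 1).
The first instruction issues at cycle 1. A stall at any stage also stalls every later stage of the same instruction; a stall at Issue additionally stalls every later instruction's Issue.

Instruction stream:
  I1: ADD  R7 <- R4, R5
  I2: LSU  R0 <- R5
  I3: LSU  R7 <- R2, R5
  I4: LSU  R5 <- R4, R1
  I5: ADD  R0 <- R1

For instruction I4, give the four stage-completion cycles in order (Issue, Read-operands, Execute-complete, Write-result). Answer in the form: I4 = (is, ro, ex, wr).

cycle 1: issue I1 (ADD)
cycle 2: I1 read-ops, issue I2 (LSU)
cycle 3: I2 read-ops
cycle 4: I1 finished on ADD, I2 finished on LSU
cycle 5: I1→R7, I2→R0
cycle 6: issue I3 (LSU)
cycle 7: I3 read-ops
cycle 8: I3 finished on LSU
cycle 9: I3→R7
cycle 10: issue I4 (LSU)
cycle 11: I4 read-ops, issue I5 (ADD)
cycle 12: I4 finished on LSU, I5 read-ops
cycle 13: I4→R5
cycle 14: I5 finished on ADD
cycle 15: I5→R0

I4 = (10, 11, 12, 13)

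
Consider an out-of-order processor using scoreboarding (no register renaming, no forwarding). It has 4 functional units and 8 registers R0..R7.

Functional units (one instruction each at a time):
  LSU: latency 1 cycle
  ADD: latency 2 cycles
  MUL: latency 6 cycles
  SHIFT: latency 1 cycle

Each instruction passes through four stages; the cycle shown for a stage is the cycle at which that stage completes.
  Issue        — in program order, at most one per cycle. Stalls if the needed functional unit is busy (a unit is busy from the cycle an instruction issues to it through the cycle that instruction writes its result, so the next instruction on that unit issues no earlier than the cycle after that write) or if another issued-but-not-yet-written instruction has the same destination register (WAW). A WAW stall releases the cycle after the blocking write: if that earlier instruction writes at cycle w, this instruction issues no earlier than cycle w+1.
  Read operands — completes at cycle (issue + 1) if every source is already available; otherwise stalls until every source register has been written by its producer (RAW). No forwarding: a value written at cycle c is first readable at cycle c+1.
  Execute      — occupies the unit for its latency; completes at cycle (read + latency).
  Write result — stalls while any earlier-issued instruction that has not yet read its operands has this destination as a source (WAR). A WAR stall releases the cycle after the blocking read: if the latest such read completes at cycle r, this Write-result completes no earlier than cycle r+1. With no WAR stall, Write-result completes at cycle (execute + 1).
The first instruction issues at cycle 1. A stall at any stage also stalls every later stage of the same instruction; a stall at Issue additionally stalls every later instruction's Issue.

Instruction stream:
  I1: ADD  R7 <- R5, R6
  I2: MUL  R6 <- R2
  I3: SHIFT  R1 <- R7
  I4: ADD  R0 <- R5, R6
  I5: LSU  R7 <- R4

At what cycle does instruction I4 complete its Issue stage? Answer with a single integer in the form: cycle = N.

[1] I1 dispatched to ADD
[2] I1 operands ready, I2 dispatched to MUL
[3] I2 operands ready, I3 dispatched to SHIFT
[4] I1 complete
[5] R7←I1
[6] I3 operands ready, I4 dispatched to ADD
[7] I3 complete, I5 dispatched to LSU
[8] R1←I3, I5 operands ready
[9] I2 complete, I5 complete
[10] R6←I2, R7←I5
[11] I4 operands ready
[13] I4 complete
[14] R0←I4

cycle = 6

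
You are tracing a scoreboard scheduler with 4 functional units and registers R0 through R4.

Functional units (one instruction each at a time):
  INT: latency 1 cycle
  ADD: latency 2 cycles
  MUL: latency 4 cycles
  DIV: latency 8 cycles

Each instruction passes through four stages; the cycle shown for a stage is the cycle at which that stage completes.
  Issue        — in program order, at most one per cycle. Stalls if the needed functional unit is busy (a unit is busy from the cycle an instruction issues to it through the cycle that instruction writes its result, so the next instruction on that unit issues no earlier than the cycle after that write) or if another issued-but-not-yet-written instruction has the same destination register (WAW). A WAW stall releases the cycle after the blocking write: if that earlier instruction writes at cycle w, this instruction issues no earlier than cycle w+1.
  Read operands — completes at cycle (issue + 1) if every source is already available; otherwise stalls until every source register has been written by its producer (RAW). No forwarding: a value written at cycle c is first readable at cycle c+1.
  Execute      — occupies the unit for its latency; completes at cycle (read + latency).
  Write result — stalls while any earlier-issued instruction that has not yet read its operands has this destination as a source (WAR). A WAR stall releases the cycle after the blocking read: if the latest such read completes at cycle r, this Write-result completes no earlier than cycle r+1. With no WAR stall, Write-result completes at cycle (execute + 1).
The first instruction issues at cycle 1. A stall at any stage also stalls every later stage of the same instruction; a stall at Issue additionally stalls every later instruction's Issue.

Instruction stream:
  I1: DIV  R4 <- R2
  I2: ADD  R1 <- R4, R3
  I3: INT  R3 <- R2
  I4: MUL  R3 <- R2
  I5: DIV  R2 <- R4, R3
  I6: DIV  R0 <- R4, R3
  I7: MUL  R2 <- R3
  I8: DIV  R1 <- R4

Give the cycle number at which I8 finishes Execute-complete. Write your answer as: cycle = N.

I1 -> (1, 2, 10, 11)
I2 -> (2, 12, 14, 15)  // RAW R4: wait I1 write@11
I3 -> (3, 4, 5, 13)  // WAR R3: wait I2 read@12
I4 -> (14, 15, 19, 20)  // WAW R3: wait I3 write@13
I5 -> (15, 21, 29, 30)  // RAW R3: wait I4 write@20
I6 -> (31, 32, 40, 41)  // struct: DIV busy until I5 writes@30
I7 -> (32, 33, 37, 38)
I8 -> (42, 43, 51, 52)  // struct: DIV busy until I6 writes@41

cycle = 51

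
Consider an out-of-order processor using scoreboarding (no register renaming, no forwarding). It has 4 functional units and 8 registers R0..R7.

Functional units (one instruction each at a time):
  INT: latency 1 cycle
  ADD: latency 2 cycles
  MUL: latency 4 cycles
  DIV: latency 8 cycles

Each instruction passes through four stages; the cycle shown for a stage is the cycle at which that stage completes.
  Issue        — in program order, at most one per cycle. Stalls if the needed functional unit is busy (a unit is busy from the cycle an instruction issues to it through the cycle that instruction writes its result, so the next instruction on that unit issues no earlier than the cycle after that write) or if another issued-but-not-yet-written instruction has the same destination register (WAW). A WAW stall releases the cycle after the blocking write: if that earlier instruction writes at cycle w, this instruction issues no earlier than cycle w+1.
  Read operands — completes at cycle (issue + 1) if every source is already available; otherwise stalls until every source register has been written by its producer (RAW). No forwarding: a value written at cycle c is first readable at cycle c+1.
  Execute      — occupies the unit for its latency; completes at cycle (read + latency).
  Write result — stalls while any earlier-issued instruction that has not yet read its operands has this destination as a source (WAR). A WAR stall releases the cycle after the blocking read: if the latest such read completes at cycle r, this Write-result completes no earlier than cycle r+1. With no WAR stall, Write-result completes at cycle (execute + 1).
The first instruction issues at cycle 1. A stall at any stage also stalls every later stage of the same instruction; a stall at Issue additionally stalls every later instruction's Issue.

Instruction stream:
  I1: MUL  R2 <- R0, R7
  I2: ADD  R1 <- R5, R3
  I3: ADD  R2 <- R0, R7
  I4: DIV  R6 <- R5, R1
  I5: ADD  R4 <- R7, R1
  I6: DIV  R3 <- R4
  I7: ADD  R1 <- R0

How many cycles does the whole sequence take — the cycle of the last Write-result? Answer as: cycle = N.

cycle = 30

cycle 1: I1 issues→MUL
cycle 2: I1 reads; I2 issues→ADD
cycle 3: I2 reads
cycle 5: I2 exec-done
cycle 6: I1 exec-done; I2 writes R1
cycle 7: I1 writes R2
cycle 8: I3 issues→ADD
cycle 9: I3 reads; I4 issues→DIV
cycle 10: I4 reads
cycle 11: I3 exec-done
cycle 12: I3 writes R2
cycle 13: I5 issues→ADD
cycle 14: I5 reads
cycle 16: I5 exec-done
cycle 17: I5 writes R4
cycle 18: I4 exec-done
cycle 19: I4 writes R6
cycle 20: I6 issues→DIV
cycle 21: I6 reads; I7 issues→ADD
cycle 22: I7 reads
cycle 24: I7 exec-done
cycle 25: I7 writes R1
cycle 29: I6 exec-done
cycle 30: I6 writes R3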